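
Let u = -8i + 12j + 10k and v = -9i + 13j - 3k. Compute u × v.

(-166, -114, 4)

i: 12·(-3) - 10·13 = -36 - 130 = -166
j: 10·(-9) - (-8)·(-3) = -90 - 24 = -114
k: (-8)·13 - 12·(-9) = -104 - (-108) = 4
u × v = (-166, -114, 4)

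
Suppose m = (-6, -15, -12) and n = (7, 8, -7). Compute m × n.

i: (-15)·(-7) - (-12)·8 = 105 - (-96) = 201
j: (-12)·7 - (-6)·(-7) = -84 - 42 = -126
k: (-6)·8 - (-15)·7 = -48 - (-105) = 57
m × n = (201, -126, 57)

(201, -126, 57)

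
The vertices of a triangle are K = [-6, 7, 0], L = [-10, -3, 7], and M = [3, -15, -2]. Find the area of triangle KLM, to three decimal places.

127.461

KL = (-4, -10, 7),  KM = (9, -22, -2)
i: (-10)·(-2) - 7·(-22) = 20 - (-154) = 174
j: 7·9 - (-4)·(-2) = 63 - 8 = 55
k: (-4)·(-22) - (-10)·9 = 88 - (-90) = 178
KL × KM = (174, 55, 178)
|KL × KM| = √64985 ≈ 254.9216
area = ½ · 254.9216 ≈ 127.461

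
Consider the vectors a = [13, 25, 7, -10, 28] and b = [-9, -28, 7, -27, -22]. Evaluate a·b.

a · b = 13·(-9) + 25·(-28) + 7·7 + (-10)·(-27) + 28·(-22) = -117 - 700 + 49 + 270 - 616 = -1114

-1114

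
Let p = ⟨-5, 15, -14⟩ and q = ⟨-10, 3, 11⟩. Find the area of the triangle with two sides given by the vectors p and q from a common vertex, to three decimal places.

157.400

i: 15·11 - (-14)·3 = 165 - (-42) = 207
j: (-14)·(-10) - (-5)·11 = 140 - (-55) = 195
k: (-5)·3 - 15·(-10) = -15 - (-150) = 135
p × q = (207, 195, 135)
|p × q| = √(207² + 195² + 135²) = √99099 ≈ 314.7999
area = ½ · 314.7999 ≈ 157.400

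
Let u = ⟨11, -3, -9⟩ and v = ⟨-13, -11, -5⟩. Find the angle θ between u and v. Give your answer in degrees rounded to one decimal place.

104.6

u · v = 11·(-13) + (-3)·(-11) + (-9)·(-5) = -143 + 33 + 45 = -65
|u|² = 121 + 9 + 81 = 211,  |u| = √211 ≈ 14.525839
|v|² = 169 + 121 + 25 = 315,  |v| = √315 ≈ 17.748239
cos θ = -65 / (14.525839 · 17.748239) ≈ -0.25213
θ = arccos(-0.25213) ≈ 104.6°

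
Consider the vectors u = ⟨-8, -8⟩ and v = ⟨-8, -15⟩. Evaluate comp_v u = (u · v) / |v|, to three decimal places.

10.824

u · v = (-8)·(-8) + (-8)·(-15) = 64 + 120 = 184
|v| = √(64 + 225) = √289 ≈ 17.0000
comp_v u = 184 / √289 ≈ 10.824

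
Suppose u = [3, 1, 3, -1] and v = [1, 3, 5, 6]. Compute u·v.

u · v = 3·1 + 1·3 + 3·5 + (-1)·6 = 3 + 3 + 15 - 6 = 15

15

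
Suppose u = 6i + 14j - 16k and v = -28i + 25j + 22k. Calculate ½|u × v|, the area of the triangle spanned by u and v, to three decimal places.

i: 14·22 - (-16)·25 = 308 - (-400) = 708
j: (-16)·(-28) - 6·22 = 448 - 132 = 316
k: 6·25 - 14·(-28) = 150 - (-392) = 542
u × v = (708, 316, 542)
|u × v| = √(708² + 316² + 542²) = √894884 ≈ 945.9831
area = ½ · 945.9831 ≈ 472.992

472.992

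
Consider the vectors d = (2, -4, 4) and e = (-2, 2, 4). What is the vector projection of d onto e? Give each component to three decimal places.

(-0.333, 0.333, 0.667)

d · e = 2·(-2) + (-4)·2 + 4·4 = -4 - 8 + 16 = 4
|e|² = 4 + 4 + 16 = 24
proj_e d = (4/24) · (-2, 2, 4) ≈ (-0.333, 0.333, 0.667)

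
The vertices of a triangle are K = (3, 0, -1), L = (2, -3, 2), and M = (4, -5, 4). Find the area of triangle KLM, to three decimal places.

KL = (-1, -3, 3),  KM = (1, -5, 5)
i: (-3)·5 - 3·(-5) = -15 - (-15) = 0
j: 3·1 - (-1)·5 = 3 - (-5) = 8
k: (-1)·(-5) - (-3)·1 = 5 - (-3) = 8
KL × KM = (0, 8, 8)
|KL × KM| = √128 ≈ 11.3137
area = ½ · 11.3137 ≈ 5.657

5.657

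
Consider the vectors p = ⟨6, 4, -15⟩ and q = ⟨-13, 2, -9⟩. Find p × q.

(-6, 249, 64)

i: 4·(-9) - (-15)·2 = -36 - (-30) = -6
j: (-15)·(-13) - 6·(-9) = 195 - (-54) = 249
k: 6·2 - 4·(-13) = 12 - (-52) = 64
p × q = (-6, 249, 64)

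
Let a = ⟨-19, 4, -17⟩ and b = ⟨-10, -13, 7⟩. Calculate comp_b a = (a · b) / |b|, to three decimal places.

1.065

a · b = (-19)·(-10) + 4·(-13) + (-17)·7 = 190 - 52 - 119 = 19
|b| = √(100 + 169 + 49) = √318 ≈ 17.8326
comp_b a = 19 / √318 ≈ 1.065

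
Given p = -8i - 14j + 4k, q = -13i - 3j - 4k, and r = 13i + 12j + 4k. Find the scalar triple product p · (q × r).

-756

q × r:
i: (-3)·4 - (-4)·12 = -12 - (-48) = 36
j: (-4)·13 - (-13)·4 = -52 - (-52) = 0
k: (-13)·12 - (-3)·13 = -156 - (-39) = -117
q × r = (36, 0, -117)
p · (q × r) = (-8)·36 + (-14)·0 + 4·(-117) = -288 + 0 - 468 = -756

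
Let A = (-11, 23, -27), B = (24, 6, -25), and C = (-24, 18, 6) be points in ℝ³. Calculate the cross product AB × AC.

(-551, -1181, -396)

AB = (35, -17, 2)
AC = (-13, -5, 33)
i: (-17)·33 - 2·(-5) = -561 - (-10) = -551
j: 2·(-13) - 35·33 = -26 - 1155 = -1181
k: 35·(-5) - (-17)·(-13) = -175 - 221 = -396
AB × AC = (-551, -1181, -396)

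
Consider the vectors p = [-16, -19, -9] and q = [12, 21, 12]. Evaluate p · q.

p · q = (-16)·12 + (-19)·21 + (-9)·12 = -192 - 399 - 108 = -699

-699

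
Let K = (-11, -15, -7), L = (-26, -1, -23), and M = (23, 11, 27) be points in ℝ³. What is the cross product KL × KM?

(892, -34, -866)

KL = (-15, 14, -16)
KM = (34, 26, 34)
i: 14·34 - (-16)·26 = 476 - (-416) = 892
j: (-16)·34 - (-15)·34 = -544 - (-510) = -34
k: (-15)·26 - 14·34 = -390 - 476 = -866
KL × KM = (892, -34, -866)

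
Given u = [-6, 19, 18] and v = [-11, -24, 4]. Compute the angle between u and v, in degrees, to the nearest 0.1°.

116.3

u · v = (-6)·(-11) + 19·(-24) + 18·4 = 66 - 456 + 72 = -318
|u|² = 36 + 361 + 324 = 721,  |u| = √721 ≈ 26.851443
|v|² = 121 + 576 + 16 = 713,  |v| = √713 ≈ 26.702060
cos θ = -318 / (26.851443 · 26.702060) ≈ -0.44352
θ = arccos(-0.44352) ≈ 116.3°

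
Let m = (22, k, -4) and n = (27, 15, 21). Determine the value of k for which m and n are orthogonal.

m · n = 22·27 + k·15 + (-4)·21 = 510 + 15k
Set equal to 0: 15k = -510, so k = -34.

-34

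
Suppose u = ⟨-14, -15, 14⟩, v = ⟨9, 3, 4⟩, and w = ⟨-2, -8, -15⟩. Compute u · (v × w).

v × w:
i: 3·(-15) - 4·(-8) = -45 - (-32) = -13
j: 4·(-2) - 9·(-15) = -8 - (-135) = 127
k: 9·(-8) - 3·(-2) = -72 - (-6) = -66
v × w = (-13, 127, -66)
u · (v × w) = (-14)·(-13) + (-15)·127 + 14·(-66) = 182 - 1905 - 924 = -2647

-2647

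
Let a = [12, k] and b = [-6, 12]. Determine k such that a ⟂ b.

a · b = 12·(-6) + k·12 = -72 + 12k
Set equal to 0: 12k = 72, so k = 6.

6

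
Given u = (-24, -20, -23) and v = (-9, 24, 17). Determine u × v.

(212, 615, -756)

i: (-20)·17 - (-23)·24 = -340 - (-552) = 212
j: (-23)·(-9) - (-24)·17 = 207 - (-408) = 615
k: (-24)·24 - (-20)·(-9) = -576 - 180 = -756
u × v = (212, 615, -756)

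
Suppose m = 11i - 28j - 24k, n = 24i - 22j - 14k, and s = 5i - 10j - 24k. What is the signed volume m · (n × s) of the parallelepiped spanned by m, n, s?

n × s:
i: (-22)·(-24) - (-14)·(-10) = 528 - 140 = 388
j: (-14)·5 - 24·(-24) = -70 - (-576) = 506
k: 24·(-10) - (-22)·5 = -240 - (-110) = -130
n × s = (388, 506, -130)
m · (n × s) = 11·388 + (-28)·506 + (-24)·(-130) = 4268 - 14168 + 3120 = -6780

-6780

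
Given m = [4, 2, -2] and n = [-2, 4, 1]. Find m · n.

-2

m · n = 4·(-2) + 2·4 + (-2)·1 = -8 + 8 - 2 = -2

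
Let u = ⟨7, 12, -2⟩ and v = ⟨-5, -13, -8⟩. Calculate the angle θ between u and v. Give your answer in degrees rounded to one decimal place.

140.9

u · v = 7·(-5) + 12·(-13) + (-2)·(-8) = -35 - 156 + 16 = -175
|u|² = 49 + 144 + 4 = 197,  |u| = √197 ≈ 14.035669
|v|² = 25 + 169 + 64 = 258,  |v| = √258 ≈ 16.062378
cos θ = -175 / (14.035669 · 16.062378) ≈ -0.77624
θ = arccos(-0.77624) ≈ 140.9°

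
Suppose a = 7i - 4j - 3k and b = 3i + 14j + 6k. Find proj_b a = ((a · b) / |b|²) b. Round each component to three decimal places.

(-0.660, -3.079, -1.320)

a · b = 7·3 + (-4)·14 + (-3)·6 = 21 - 56 - 18 = -53
|b|² = 9 + 196 + 36 = 241
proj_b a = (-53/241) · (3, 14, 6) ≈ (-0.660, -3.079, -1.320)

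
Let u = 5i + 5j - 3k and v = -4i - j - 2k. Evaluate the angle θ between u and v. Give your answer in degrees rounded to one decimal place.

122.7

u · v = 5·(-4) + 5·(-1) + (-3)·(-2) = -20 - 5 + 6 = -19
|u|² = 25 + 25 + 9 = 59,  |u| = √59 ≈ 7.681146
|v|² = 16 + 1 + 4 = 21,  |v| = √21 ≈ 4.582576
cos θ = -19 / (7.681146 · 4.582576) ≈ -0.53978
θ = arccos(-0.53978) ≈ 122.7°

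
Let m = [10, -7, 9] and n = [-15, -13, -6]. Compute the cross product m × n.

i: (-7)·(-6) - 9·(-13) = 42 - (-117) = 159
j: 9·(-15) - 10·(-6) = -135 - (-60) = -75
k: 10·(-13) - (-7)·(-15) = -130 - 105 = -235
m × n = (159, -75, -235)

(159, -75, -235)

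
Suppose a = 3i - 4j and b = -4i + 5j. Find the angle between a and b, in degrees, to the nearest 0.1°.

178.2

a · b = 3·(-4) + (-4)·5 = -12 - 20 = -32
|a|² = 9 + 16 = 25,  |a| = √25 ≈ 5.000000
|b|² = 16 + 25 = 41,  |b| = √41 ≈ 6.403124
cos θ = -32 / (5.000000 · 6.403124) ≈ -0.99951
θ = arccos(-0.99951) ≈ 178.2°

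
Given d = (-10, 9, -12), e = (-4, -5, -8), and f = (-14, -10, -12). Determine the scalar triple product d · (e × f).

1136

e × f:
i: (-5)·(-12) - (-8)·(-10) = 60 - 80 = -20
j: (-8)·(-14) - (-4)·(-12) = 112 - 48 = 64
k: (-4)·(-10) - (-5)·(-14) = 40 - 70 = -30
e × f = (-20, 64, -30)
d · (e × f) = (-10)·(-20) + 9·64 + (-12)·(-30) = 200 + 576 + 360 = 1136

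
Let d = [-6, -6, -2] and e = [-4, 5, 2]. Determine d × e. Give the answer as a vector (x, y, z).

i: (-6)·2 - (-2)·5 = -12 - (-10) = -2
j: (-2)·(-4) - (-6)·2 = 8 - (-12) = 20
k: (-6)·5 - (-6)·(-4) = -30 - 24 = -54
d × e = (-2, 20, -54)

(-2, 20, -54)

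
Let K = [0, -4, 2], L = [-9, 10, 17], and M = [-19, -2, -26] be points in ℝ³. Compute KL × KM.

(-422, -537, 248)

KL = (-9, 14, 15)
KM = (-19, 2, -28)
i: 14·(-28) - 15·2 = -392 - 30 = -422
j: 15·(-19) - (-9)·(-28) = -285 - 252 = -537
k: (-9)·2 - 14·(-19) = -18 - (-266) = 248
KL × KM = (-422, -537, 248)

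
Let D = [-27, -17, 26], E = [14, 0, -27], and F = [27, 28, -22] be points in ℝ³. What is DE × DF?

(1569, -894, 927)

DE = (41, 17, -53)
DF = (54, 45, -48)
i: 17·(-48) - (-53)·45 = -816 - (-2385) = 1569
j: (-53)·54 - 41·(-48) = -2862 - (-1968) = -894
k: 41·45 - 17·54 = 1845 - 918 = 927
DE × DF = (1569, -894, 927)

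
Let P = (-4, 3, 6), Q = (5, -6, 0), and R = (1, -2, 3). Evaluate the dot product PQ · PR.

108

PQ = Q − P = (9, -9, -6)
PR = R − P = (5, -5, -3)
PQ · PR = 9·5 + (-9)·(-5) + (-6)·(-3) = 45 + 45 + 18 = 108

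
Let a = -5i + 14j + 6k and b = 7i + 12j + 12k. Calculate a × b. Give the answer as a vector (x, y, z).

(96, 102, -158)

i: 14·12 - 6·12 = 168 - 72 = 96
j: 6·7 - (-5)·12 = 42 - (-60) = 102
k: (-5)·12 - 14·7 = -60 - 98 = -158
a × b = (96, 102, -158)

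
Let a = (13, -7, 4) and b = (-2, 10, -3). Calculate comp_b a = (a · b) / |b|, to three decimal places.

-10.160

a · b = 13·(-2) + (-7)·10 + 4·(-3) = -26 - 70 - 12 = -108
|b| = √(4 + 100 + 9) = √113 ≈ 10.6301
comp_b a = -108 / √113 ≈ -10.160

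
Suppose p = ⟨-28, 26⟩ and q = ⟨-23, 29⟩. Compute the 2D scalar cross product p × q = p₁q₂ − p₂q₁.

(-28)·29 - 26·(-23) = -812 - (-598) = -214

-214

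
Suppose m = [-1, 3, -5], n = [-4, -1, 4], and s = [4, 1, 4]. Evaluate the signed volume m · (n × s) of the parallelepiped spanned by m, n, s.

n × s:
i: (-1)·4 - 4·1 = -4 - 4 = -8
j: 4·4 - (-4)·4 = 16 - (-16) = 32
k: (-4)·1 - (-1)·4 = -4 - (-4) = 0
n × s = (-8, 32, 0)
m · (n × s) = (-1)·(-8) + 3·32 + (-5)·0 = 8 + 96 + 0 = 104

104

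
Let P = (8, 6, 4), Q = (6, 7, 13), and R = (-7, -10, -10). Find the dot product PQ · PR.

-112

PQ = Q − P = (-2, 1, 9)
PR = R − P = (-15, -16, -14)
PQ · PR = (-2)·(-15) + 1·(-16) + 9·(-14) = 30 - 16 - 126 = -112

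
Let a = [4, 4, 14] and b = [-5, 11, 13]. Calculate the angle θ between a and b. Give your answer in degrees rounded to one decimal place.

a · b = 4·(-5) + 4·11 + 14·13 = -20 + 44 + 182 = 206
|a|² = 16 + 16 + 196 = 228,  |a| = √228 ≈ 15.099669
|b|² = 25 + 121 + 169 = 315,  |b| = √315 ≈ 17.748239
cos θ = 206 / (15.099669 · 17.748239) ≈ 0.76868
θ = arccos(0.76868) ≈ 39.8°

39.8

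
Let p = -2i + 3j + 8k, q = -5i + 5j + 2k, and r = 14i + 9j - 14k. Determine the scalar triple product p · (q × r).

q × r:
i: 5·(-14) - 2·9 = -70 - 18 = -88
j: 2·14 - (-5)·(-14) = 28 - 70 = -42
k: (-5)·9 - 5·14 = -45 - 70 = -115
q × r = (-88, -42, -115)
p · (q × r) = (-2)·(-88) + 3·(-42) + 8·(-115) = 176 - 126 - 920 = -870

-870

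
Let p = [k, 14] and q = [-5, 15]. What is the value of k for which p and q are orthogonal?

p · q = k·(-5) + 14·15 = 210 - 5k
Set equal to 0: -5k = -210, so k = 42.

42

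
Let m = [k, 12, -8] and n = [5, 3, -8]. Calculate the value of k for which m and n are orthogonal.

m · n = k·5 + 12·3 + (-8)·(-8) = 100 + 5k
Set equal to 0: 5k = -100, so k = -20.

-20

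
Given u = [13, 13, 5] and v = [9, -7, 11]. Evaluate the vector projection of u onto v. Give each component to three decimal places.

(2.904, -2.259, 3.550)

u · v = 13·9 + 13·(-7) + 5·11 = 117 - 91 + 55 = 81
|v|² = 81 + 49 + 121 = 251
proj_v u = (81/251) · (9, -7, 11) ≈ (2.904, -2.259, 3.550)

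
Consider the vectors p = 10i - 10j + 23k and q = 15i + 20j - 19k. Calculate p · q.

-487

p · q = 10·15 + (-10)·20 + 23·(-19) = 150 - 200 - 437 = -487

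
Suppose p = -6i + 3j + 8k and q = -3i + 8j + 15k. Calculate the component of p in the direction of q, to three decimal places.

p · q = (-6)·(-3) + 3·8 + 8·15 = 18 + 24 + 120 = 162
|q| = √(9 + 64 + 225) = √298 ≈ 17.2627
comp_q p = 162 / √298 ≈ 9.384

9.384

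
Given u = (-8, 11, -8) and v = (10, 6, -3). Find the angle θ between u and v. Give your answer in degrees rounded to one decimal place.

87.0

u · v = (-8)·10 + 11·6 + (-8)·(-3) = -80 + 66 + 24 = 10
|u|² = 64 + 121 + 64 = 249,  |u| = √249 ≈ 15.779734
|v|² = 100 + 36 + 9 = 145,  |v| = √145 ≈ 12.041595
cos θ = 10 / (15.779734 · 12.041595) ≈ 0.05263
θ = arccos(0.05263) ≈ 87.0°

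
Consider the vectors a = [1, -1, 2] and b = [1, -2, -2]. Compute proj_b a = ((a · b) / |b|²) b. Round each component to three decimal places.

a · b = 1·1 + (-1)·(-2) + 2·(-2) = 1 + 2 - 4 = -1
|b|² = 1 + 4 + 4 = 9
proj_b a = (-1/9) · (1, -2, -2) ≈ (-0.111, 0.222, 0.222)

(-0.111, 0.222, 0.222)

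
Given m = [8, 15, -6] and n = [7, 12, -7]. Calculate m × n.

(-33, 14, -9)

i: 15·(-7) - (-6)·12 = -105 - (-72) = -33
j: (-6)·7 - 8·(-7) = -42 - (-56) = 14
k: 8·12 - 15·7 = 96 - 105 = -9
m × n = (-33, 14, -9)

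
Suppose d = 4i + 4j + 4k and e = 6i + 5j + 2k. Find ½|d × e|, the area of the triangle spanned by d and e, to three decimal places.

i: 4·2 - 4·5 = 8 - 20 = -12
j: 4·6 - 4·2 = 24 - 8 = 16
k: 4·5 - 4·6 = 20 - 24 = -4
d × e = (-12, 16, -4)
|d × e| = √((-12)² + 16² + (-4)²) = √416 ≈ 20.3961
area = ½ · 20.3961 ≈ 10.198

10.198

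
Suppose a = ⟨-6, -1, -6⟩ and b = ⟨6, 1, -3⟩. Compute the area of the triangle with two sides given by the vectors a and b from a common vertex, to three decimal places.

i: (-1)·(-3) - (-6)·1 = 3 - (-6) = 9
j: (-6)·6 - (-6)·(-3) = -36 - 18 = -54
k: (-6)·1 - (-1)·6 = -6 - (-6) = 0
a × b = (9, -54, 0)
|a × b| = √(9² + (-54)² + 0²) = √2997 ≈ 54.7449
area = ½ · 54.7449 ≈ 27.372

27.372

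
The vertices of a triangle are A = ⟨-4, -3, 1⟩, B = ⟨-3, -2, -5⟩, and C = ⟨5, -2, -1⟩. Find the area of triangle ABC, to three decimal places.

AB = (1, 1, -6),  AC = (9, 1, -2)
i: 1·(-2) - (-6)·1 = -2 - (-6) = 4
j: (-6)·9 - 1·(-2) = -54 - (-2) = -52
k: 1·1 - 1·9 = 1 - 9 = -8
AB × AC = (4, -52, -8)
|AB × AC| = √2784 ≈ 52.7636
area = ½ · 52.7636 ≈ 26.382

26.382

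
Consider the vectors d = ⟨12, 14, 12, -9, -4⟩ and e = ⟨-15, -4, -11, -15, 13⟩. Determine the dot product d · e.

-285

d · e = 12·(-15) + 14·(-4) + 12·(-11) + (-9)·(-15) + (-4)·13 = -180 - 56 - 132 + 135 - 52 = -285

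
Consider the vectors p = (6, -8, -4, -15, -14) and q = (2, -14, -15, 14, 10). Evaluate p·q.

p · q = 6·2 + (-8)·(-14) + (-4)·(-15) + (-15)·14 + (-14)·10 = 12 + 112 + 60 - 210 - 140 = -166

-166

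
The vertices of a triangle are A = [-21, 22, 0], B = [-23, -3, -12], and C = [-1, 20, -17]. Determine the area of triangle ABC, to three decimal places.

AB = (-2, -25, -12),  AC = (20, -2, -17)
i: (-25)·(-17) - (-12)·(-2) = 425 - 24 = 401
j: (-12)·20 - (-2)·(-17) = -240 - 34 = -274
k: (-2)·(-2) - (-25)·20 = 4 - (-500) = 504
AB × AC = (401, -274, 504)
|AB × AC| = √489893 ≈ 699.9236
area = ½ · 699.9236 ≈ 349.962

349.962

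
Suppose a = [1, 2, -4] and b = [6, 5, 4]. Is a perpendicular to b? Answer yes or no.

a · b = 1·6 + 2·5 + (-4)·4 = 6 + 10 - 16 = 0
Zero, so the vectors are orthogonal.

yes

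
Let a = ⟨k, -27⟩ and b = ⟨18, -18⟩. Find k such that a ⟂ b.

a · b = k·18 + (-27)·(-18) = 486 + 18k
Set equal to 0: 18k = -486, so k = -27.

-27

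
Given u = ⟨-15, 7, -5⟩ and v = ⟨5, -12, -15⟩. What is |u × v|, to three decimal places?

332.791

i: 7·(-15) - (-5)·(-12) = -105 - 60 = -165
j: (-5)·5 - (-15)·(-15) = -25 - 225 = -250
k: (-15)·(-12) - 7·5 = 180 - 35 = 145
u × v = (-165, -250, 145)
|u × v| = √((-165)² + (-250)² + 145²) = √110750 ≈ 332.7912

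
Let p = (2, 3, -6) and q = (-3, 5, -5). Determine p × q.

i: 3·(-5) - (-6)·5 = -15 - (-30) = 15
j: (-6)·(-3) - 2·(-5) = 18 - (-10) = 28
k: 2·5 - 3·(-3) = 10 - (-9) = 19
p × q = (15, 28, 19)

(15, 28, 19)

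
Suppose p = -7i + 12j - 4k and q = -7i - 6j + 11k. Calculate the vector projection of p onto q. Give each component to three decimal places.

p · q = (-7)·(-7) + 12·(-6) + (-4)·11 = 49 - 72 - 44 = -67
|q|² = 49 + 36 + 121 = 206
proj_q p = (-67/206) · (-7, -6, 11) ≈ (2.277, 1.951, -3.578)

(2.277, 1.951, -3.578)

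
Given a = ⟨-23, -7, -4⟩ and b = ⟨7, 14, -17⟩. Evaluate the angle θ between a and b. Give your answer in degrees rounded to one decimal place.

a · b = (-23)·7 + (-7)·14 + (-4)·(-17) = -161 - 98 + 68 = -191
|a|² = 529 + 49 + 16 = 594,  |a| = √594 ≈ 24.372115
|b|² = 49 + 196 + 289 = 534,  |b| = √534 ≈ 23.108440
cos θ = -191 / (24.372115 · 23.108440) ≈ -0.33913
θ = arccos(-0.33913) ≈ 109.8°

109.8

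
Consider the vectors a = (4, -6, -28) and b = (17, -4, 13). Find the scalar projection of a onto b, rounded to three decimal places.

-12.493

a · b = 4·17 + (-6)·(-4) + (-28)·13 = 68 + 24 - 364 = -272
|b| = √(289 + 16 + 169) = √474 ≈ 21.7715
comp_b a = -272 / √474 ≈ -12.493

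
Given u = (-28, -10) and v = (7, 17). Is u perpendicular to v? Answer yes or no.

u · v = (-28)·7 + (-10)·17 = -196 - 170 = -366
Nonzero, so the vectors are not orthogonal.

no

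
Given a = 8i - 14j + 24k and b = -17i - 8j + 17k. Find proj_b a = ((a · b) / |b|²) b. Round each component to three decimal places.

a · b = 8·(-17) + (-14)·(-8) + 24·17 = -136 + 112 + 408 = 384
|b|² = 289 + 64 + 289 = 642
proj_b a = (384/642) · (-17, -8, 17) ≈ (-10.168, -4.785, 10.168)

(-10.168, -4.785, 10.168)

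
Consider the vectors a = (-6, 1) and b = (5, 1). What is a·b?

a · b = (-6)·5 + 1·1 = -30 + 1 = -29

-29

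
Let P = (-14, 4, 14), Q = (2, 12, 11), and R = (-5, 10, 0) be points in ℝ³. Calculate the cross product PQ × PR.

PQ = (16, 8, -3)
PR = (9, 6, -14)
i: 8·(-14) - (-3)·6 = -112 - (-18) = -94
j: (-3)·9 - 16·(-14) = -27 - (-224) = 197
k: 16·6 - 8·9 = 96 - 72 = 24
PQ × PR = (-94, 197, 24)

(-94, 197, 24)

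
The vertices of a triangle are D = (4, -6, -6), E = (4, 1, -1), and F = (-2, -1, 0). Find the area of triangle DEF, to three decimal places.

DE = (0, 7, 5),  DF = (-6, 5, 6)
i: 7·6 - 5·5 = 42 - 25 = 17
j: 5·(-6) - 0·6 = -30 - 0 = -30
k: 0·5 - 7·(-6) = 0 - (-42) = 42
DE × DF = (17, -30, 42)
|DE × DF| = √2953 ≈ 54.3415
area = ½ · 54.3415 ≈ 27.171

27.171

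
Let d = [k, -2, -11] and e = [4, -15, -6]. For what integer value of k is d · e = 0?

d · e = k·4 + (-2)·(-15) + (-11)·(-6) = 96 + 4k
Set equal to 0: 4k = -96, so k = -24.

-24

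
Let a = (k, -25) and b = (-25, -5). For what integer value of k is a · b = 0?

a · b = k·(-25) + (-25)·(-5) = 125 - 25k
Set equal to 0: -25k = -125, so k = 5.

5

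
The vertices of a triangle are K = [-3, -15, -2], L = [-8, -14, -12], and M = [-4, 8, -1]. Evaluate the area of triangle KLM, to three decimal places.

129.017

KL = (-5, 1, -10),  KM = (-1, 23, 1)
i: 1·1 - (-10)·23 = 1 - (-230) = 231
j: (-10)·(-1) - (-5)·1 = 10 - (-5) = 15
k: (-5)·23 - 1·(-1) = -115 - (-1) = -114
KL × KM = (231, 15, -114)
|KL × KM| = √66582 ≈ 258.0349
area = ½ · 258.0349 ≈ 129.017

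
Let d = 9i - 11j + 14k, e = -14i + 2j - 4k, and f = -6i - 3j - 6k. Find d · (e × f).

1200

e × f:
i: 2·(-6) - (-4)·(-3) = -12 - 12 = -24
j: (-4)·(-6) - (-14)·(-6) = 24 - 84 = -60
k: (-14)·(-3) - 2·(-6) = 42 - (-12) = 54
e × f = (-24, -60, 54)
d · (e × f) = 9·(-24) + (-11)·(-60) + 14·54 = -216 + 660 + 756 = 1200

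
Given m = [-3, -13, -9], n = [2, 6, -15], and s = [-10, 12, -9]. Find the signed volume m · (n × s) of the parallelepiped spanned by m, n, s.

-3318

n × s:
i: 6·(-9) - (-15)·12 = -54 - (-180) = 126
j: (-15)·(-10) - 2·(-9) = 150 - (-18) = 168
k: 2·12 - 6·(-10) = 24 - (-60) = 84
n × s = (126, 168, 84)
m · (n × s) = (-3)·126 + (-13)·168 + (-9)·84 = -378 - 2184 - 756 = -3318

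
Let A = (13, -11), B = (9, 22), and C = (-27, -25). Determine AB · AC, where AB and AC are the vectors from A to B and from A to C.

-302

AB = B − A = (-4, 33)
AC = C − A = (-40, -14)
AB · AC = (-4)·(-40) + 33·(-14) = 160 - 462 = -302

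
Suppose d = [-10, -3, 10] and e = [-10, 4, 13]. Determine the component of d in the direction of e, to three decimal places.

12.913

d · e = (-10)·(-10) + (-3)·4 + 10·13 = 100 - 12 + 130 = 218
|e| = √(100 + 16 + 169) = √285 ≈ 16.8819
comp_e d = 218 / √285 ≈ 12.913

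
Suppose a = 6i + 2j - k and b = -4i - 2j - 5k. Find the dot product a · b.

a · b = 6·(-4) + 2·(-2) + (-1)·(-5) = -24 - 4 + 5 = -23

-23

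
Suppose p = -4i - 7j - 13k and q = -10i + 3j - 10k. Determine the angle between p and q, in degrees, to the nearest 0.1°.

p · q = (-4)·(-10) + (-7)·3 + (-13)·(-10) = 40 - 21 + 130 = 149
|p|² = 16 + 49 + 169 = 234,  |p| = √234 ≈ 15.297059
|q|² = 100 + 9 + 100 = 209,  |q| = √209 ≈ 14.456832
cos θ = 149 / (15.297059 · 14.456832) ≈ 0.67376
θ = arccos(0.67376) ≈ 47.6°

47.6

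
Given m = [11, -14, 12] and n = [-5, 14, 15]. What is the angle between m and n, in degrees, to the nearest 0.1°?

m · n = 11·(-5) + (-14)·14 + 12·15 = -55 - 196 + 180 = -71
|m|² = 121 + 196 + 144 = 461,  |m| = √461 ≈ 21.470911
|n|² = 25 + 196 + 225 = 446,  |n| = √446 ≈ 21.118712
cos θ = -71 / (21.470911 · 21.118712) ≈ -0.15658
θ = arccos(-0.15658) ≈ 99.0°

99.0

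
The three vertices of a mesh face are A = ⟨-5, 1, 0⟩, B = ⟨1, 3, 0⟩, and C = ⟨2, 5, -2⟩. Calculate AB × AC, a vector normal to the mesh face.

AB = (6, 2, 0)
AC = (7, 4, -2)
i: 2·(-2) - 0·4 = -4 - 0 = -4
j: 0·7 - 6·(-2) = 0 - (-12) = 12
k: 6·4 - 2·7 = 24 - 14 = 10
AB × AC = (-4, 12, 10)

(-4, 12, 10)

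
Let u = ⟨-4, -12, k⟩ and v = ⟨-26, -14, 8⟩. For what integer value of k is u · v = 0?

-34

u · v = (-4)·(-26) + (-12)·(-14) + k·8 = 272 + 8k
Set equal to 0: 8k = -272, so k = -34.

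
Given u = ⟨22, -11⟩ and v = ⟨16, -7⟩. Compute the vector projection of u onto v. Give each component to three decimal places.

u · v = 22·16 + (-11)·(-7) = 352 + 77 = 429
|v|² = 256 + 49 = 305
proj_v u = (429/305) · (16, -7) ≈ (22.505, -9.846)

(22.505, -9.846)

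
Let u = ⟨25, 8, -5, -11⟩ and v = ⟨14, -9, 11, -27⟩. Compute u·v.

520

u · v = 25·14 + 8·(-9) + (-5)·11 + (-11)·(-27) = 350 - 72 - 55 + 297 = 520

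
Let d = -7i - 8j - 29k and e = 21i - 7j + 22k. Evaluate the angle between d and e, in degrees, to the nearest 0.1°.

139.1

d · e = (-7)·21 + (-8)·(-7) + (-29)·22 = -147 + 56 - 638 = -729
|d|² = 49 + 64 + 841 = 954,  |d| = √954 ≈ 30.886890
|e|² = 441 + 49 + 484 = 974,  |e| = √974 ≈ 31.208973
cos θ = -729 / (30.886890 · 31.208973) ≈ -0.75626
θ = arccos(-0.75626) ≈ 139.1°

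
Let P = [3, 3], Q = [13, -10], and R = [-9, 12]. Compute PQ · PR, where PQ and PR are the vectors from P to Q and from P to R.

-237

PQ = Q − P = (10, -13)
PR = R − P = (-12, 9)
PQ · PR = 10·(-12) + (-13)·9 = -120 - 117 = -237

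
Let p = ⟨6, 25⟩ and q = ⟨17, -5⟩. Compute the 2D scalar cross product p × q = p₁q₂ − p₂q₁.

-455

6·(-5) - 25·17 = -30 - 425 = -455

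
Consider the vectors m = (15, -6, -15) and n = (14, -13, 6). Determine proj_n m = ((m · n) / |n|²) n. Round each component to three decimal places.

m · n = 15·14 + (-6)·(-13) + (-15)·6 = 210 + 78 - 90 = 198
|n|² = 196 + 169 + 36 = 401
proj_n m = (198/401) · (14, -13, 6) ≈ (6.913, -6.419, 2.963)

(6.913, -6.419, 2.963)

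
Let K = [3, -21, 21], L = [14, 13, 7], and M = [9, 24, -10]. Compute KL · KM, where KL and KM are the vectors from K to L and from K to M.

KL = L − K = (11, 34, -14)
KM = M − K = (6, 45, -31)
KL · KM = 11·6 + 34·45 + (-14)·(-31) = 66 + 1530 + 434 = 2030

2030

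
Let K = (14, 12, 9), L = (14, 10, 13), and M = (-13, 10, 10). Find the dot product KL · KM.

8

KL = L − K = (0, -2, 4)
KM = M − K = (-27, -2, 1)
KL · KM = 0·(-27) + (-2)·(-2) + 4·1 = 0 + 4 + 4 = 8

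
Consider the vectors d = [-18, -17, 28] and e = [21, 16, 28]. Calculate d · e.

d · e = (-18)·21 + (-17)·16 + 28·28 = -378 - 272 + 784 = 134

134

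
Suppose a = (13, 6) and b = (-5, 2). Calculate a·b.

a · b = 13·(-5) + 6·2 = -65 + 12 = -53

-53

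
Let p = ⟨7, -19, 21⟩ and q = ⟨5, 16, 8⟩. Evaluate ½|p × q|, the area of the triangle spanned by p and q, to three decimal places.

266.174

i: (-19)·8 - 21·16 = -152 - 336 = -488
j: 21·5 - 7·8 = 105 - 56 = 49
k: 7·16 - (-19)·5 = 112 - (-95) = 207
p × q = (-488, 49, 207)
|p × q| = √((-488)² + 49² + 207²) = √283394 ≈ 532.3476
area = ½ · 532.3476 ≈ 266.174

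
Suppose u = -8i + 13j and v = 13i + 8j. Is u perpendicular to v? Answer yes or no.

u · v = (-8)·13 + 13·8 = -104 + 104 = 0
Zero, so the vectors are orthogonal.

yes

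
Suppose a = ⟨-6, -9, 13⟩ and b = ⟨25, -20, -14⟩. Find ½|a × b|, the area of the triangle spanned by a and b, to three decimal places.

285.527

i: (-9)·(-14) - 13·(-20) = 126 - (-260) = 386
j: 13·25 - (-6)·(-14) = 325 - 84 = 241
k: (-6)·(-20) - (-9)·25 = 120 - (-225) = 345
a × b = (386, 241, 345)
|a × b| = √(386² + 241² + 345²) = √326102 ≈ 571.0534
area = ½ · 571.0534 ≈ 285.527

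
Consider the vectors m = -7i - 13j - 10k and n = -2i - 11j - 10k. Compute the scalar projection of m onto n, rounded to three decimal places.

m · n = (-7)·(-2) + (-13)·(-11) + (-10)·(-10) = 14 + 143 + 100 = 257
|n| = √(4 + 121 + 100) = √225 ≈ 15.0000
comp_n m = 257 / √225 ≈ 17.133

17.133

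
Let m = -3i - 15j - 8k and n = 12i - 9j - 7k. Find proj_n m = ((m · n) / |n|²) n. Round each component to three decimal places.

m · n = (-3)·12 + (-15)·(-9) + (-8)·(-7) = -36 + 135 + 56 = 155
|n|² = 144 + 81 + 49 = 274
proj_n m = (155/274) · (12, -9, -7) ≈ (6.788, -5.091, -3.960)

(6.788, -5.091, -3.960)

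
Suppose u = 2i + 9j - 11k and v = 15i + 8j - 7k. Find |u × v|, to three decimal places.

i: 9·(-7) - (-11)·8 = -63 - (-88) = 25
j: (-11)·15 - 2·(-7) = -165 - (-14) = -151
k: 2·8 - 9·15 = 16 - 135 = -119
u × v = (25, -151, -119)
|u × v| = √(25² + (-151)² + (-119)²) = √37587 ≈ 193.8737

193.874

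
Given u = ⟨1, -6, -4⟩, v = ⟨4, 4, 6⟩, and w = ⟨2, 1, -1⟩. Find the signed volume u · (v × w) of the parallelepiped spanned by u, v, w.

v × w:
i: 4·(-1) - 6·1 = -4 - 6 = -10
j: 6·2 - 4·(-1) = 12 - (-4) = 16
k: 4·1 - 4·2 = 4 - 8 = -4
v × w = (-10, 16, -4)
u · (v × w) = 1·(-10) + (-6)·16 + (-4)·(-4) = -10 - 96 + 16 = -90

-90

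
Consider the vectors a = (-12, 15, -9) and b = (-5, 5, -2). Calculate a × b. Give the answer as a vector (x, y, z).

i: 15·(-2) - (-9)·5 = -30 - (-45) = 15
j: (-9)·(-5) - (-12)·(-2) = 45 - 24 = 21
k: (-12)·5 - 15·(-5) = -60 - (-75) = 15
a × b = (15, 21, 15)

(15, 21, 15)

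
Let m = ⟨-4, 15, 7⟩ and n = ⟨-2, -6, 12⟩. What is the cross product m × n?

i: 15·12 - 7·(-6) = 180 - (-42) = 222
j: 7·(-2) - (-4)·12 = -14 - (-48) = 34
k: (-4)·(-6) - 15·(-2) = 24 - (-30) = 54
m × n = (222, 34, 54)

(222, 34, 54)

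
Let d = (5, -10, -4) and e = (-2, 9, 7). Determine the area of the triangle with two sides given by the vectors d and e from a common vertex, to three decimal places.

i: (-10)·7 - (-4)·9 = -70 - (-36) = -34
j: (-4)·(-2) - 5·7 = 8 - 35 = -27
k: 5·9 - (-10)·(-2) = 45 - 20 = 25
d × e = (-34, -27, 25)
|d × e| = √((-34)² + (-27)² + 25²) = √2510 ≈ 50.0999
area = ½ · 50.0999 ≈ 25.050

25.050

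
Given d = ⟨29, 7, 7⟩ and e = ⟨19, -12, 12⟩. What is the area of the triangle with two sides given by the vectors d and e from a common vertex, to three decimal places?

276.500

i: 7·12 - 7·(-12) = 84 - (-84) = 168
j: 7·19 - 29·12 = 133 - 348 = -215
k: 29·(-12) - 7·19 = -348 - 133 = -481
d × e = (168, -215, -481)
|d × e| = √(168² + (-215)² + (-481)²) = √305810 ≈ 553.0009
area = ½ · 553.0009 ≈ 276.500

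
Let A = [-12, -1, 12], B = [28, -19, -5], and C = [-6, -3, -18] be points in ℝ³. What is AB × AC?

AB = (40, -18, -17)
AC = (6, -2, -30)
i: (-18)·(-30) - (-17)·(-2) = 540 - 34 = 506
j: (-17)·6 - 40·(-30) = -102 - (-1200) = 1098
k: 40·(-2) - (-18)·6 = -80 - (-108) = 28
AB × AC = (506, 1098, 28)

(506, 1098, 28)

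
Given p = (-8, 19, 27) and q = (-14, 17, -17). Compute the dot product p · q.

-24

p · q = (-8)·(-14) + 19·17 + 27·(-17) = 112 + 323 - 459 = -24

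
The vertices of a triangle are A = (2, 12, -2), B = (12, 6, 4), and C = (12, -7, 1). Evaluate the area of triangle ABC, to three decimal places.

AB = (10, -6, 6),  AC = (10, -19, 3)
i: (-6)·3 - 6·(-19) = -18 - (-114) = 96
j: 6·10 - 10·3 = 60 - 30 = 30
k: 10·(-19) - (-6)·10 = -190 - (-60) = -130
AB × AC = (96, 30, -130)
|AB × AC| = √27016 ≈ 164.3654
area = ½ · 164.3654 ≈ 82.183

82.183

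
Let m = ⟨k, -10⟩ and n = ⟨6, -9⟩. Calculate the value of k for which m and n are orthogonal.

m · n = k·6 + (-10)·(-9) = 90 + 6k
Set equal to 0: 6k = -90, so k = -15.

-15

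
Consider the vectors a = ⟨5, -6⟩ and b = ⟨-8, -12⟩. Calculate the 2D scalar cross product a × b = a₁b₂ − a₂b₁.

5·(-12) - (-6)·(-8) = -60 - 48 = -108

-108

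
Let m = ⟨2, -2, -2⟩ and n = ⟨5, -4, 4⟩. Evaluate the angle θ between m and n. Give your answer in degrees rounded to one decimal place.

m · n = 2·5 + (-2)·(-4) + (-2)·4 = 10 + 8 - 8 = 10
|m|² = 4 + 4 + 4 = 12,  |m| = √12 ≈ 3.464102
|n|² = 25 + 16 + 16 = 57,  |n| = √57 ≈ 7.549834
cos θ = 10 / (3.464102 · 7.549834) ≈ 0.38236
θ = arccos(0.38236) ≈ 67.5°

67.5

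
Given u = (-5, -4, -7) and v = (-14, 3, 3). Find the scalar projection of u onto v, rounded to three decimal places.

u · v = (-5)·(-14) + (-4)·3 + (-7)·3 = 70 - 12 - 21 = 37
|v| = √(196 + 9 + 9) = √214 ≈ 14.6287
comp_v u = 37 / √214 ≈ 2.529

2.529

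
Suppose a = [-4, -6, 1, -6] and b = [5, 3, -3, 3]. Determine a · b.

-59

a · b = (-4)·5 + (-6)·3 + 1·(-3) + (-6)·3 = -20 - 18 - 3 - 18 = -59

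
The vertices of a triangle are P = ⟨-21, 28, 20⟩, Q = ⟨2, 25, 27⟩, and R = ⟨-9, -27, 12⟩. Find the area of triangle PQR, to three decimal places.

PQ = (23, -3, 7),  PR = (12, -55, -8)
i: (-3)·(-8) - 7·(-55) = 24 - (-385) = 409
j: 7·12 - 23·(-8) = 84 - (-184) = 268
k: 23·(-55) - (-3)·12 = -1265 - (-36) = -1229
PQ × PR = (409, 268, -1229)
|PQ × PR| = √1749546 ≈ 1322.7040
area = ½ · 1322.7040 ≈ 661.352

661.352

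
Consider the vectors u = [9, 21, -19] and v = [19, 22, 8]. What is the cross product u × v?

(586, -433, -201)

i: 21·8 - (-19)·22 = 168 - (-418) = 586
j: (-19)·19 - 9·8 = -361 - 72 = -433
k: 9·22 - 21·19 = 198 - 399 = -201
u × v = (586, -433, -201)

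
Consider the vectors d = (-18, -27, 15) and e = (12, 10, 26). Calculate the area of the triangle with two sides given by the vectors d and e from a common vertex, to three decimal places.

540.033

i: (-27)·26 - 15·10 = -702 - 150 = -852
j: 15·12 - (-18)·26 = 180 - (-468) = 648
k: (-18)·10 - (-27)·12 = -180 - (-324) = 144
d × e = (-852, 648, 144)
|d × e| = √((-852)² + 648² + 144²) = √1166544 ≈ 1080.0667
area = ½ · 1080.0667 ≈ 540.033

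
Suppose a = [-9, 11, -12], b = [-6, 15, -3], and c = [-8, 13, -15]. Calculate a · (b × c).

444

b × c:
i: 15·(-15) - (-3)·13 = -225 - (-39) = -186
j: (-3)·(-8) - (-6)·(-15) = 24 - 90 = -66
k: (-6)·13 - 15·(-8) = -78 - (-120) = 42
b × c = (-186, -66, 42)
a · (b × c) = (-9)·(-186) + 11·(-66) + (-12)·42 = 1674 - 726 - 504 = 444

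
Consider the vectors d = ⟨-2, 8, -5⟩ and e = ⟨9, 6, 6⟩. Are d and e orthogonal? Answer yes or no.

d · e = (-2)·9 + 8·6 + (-5)·6 = -18 + 48 - 30 = 0
Zero, so the vectors are orthogonal.

yes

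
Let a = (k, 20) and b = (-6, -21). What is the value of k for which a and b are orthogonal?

-70

a · b = k·(-6) + 20·(-21) = -420 - 6k
Set equal to 0: -6k = 420, so k = -70.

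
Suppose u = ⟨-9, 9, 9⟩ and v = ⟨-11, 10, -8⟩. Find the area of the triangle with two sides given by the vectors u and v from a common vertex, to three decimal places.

117.862

i: 9·(-8) - 9·10 = -72 - 90 = -162
j: 9·(-11) - (-9)·(-8) = -99 - 72 = -171
k: (-9)·10 - 9·(-11) = -90 - (-99) = 9
u × v = (-162, -171, 9)
|u × v| = √((-162)² + (-171)² + 9²) = √55566 ≈ 235.7244
area = ½ · 235.7244 ≈ 117.862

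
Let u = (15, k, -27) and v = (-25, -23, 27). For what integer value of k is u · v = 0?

u · v = 15·(-25) + k·(-23) + (-27)·27 = -1104 - 23k
Set equal to 0: -23k = 1104, so k = -48.

-48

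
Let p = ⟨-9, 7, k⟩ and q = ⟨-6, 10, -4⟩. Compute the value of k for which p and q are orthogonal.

p · q = (-9)·(-6) + 7·10 + k·(-4) = 124 - 4k
Set equal to 0: -4k = -124, so k = 31.

31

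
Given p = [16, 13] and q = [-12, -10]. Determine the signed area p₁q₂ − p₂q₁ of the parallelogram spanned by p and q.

-4

16·(-10) - 13·(-12) = -160 - (-156) = -4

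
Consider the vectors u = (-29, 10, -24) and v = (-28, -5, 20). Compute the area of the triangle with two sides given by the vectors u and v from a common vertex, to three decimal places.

i: 10·20 - (-24)·(-5) = 200 - 120 = 80
j: (-24)·(-28) - (-29)·20 = 672 - (-580) = 1252
k: (-29)·(-5) - 10·(-28) = 145 - (-280) = 425
u × v = (80, 1252, 425)
|u × v| = √(80² + 1252² + 425²) = √1754529 ≈ 1324.5864
area = ½ · 1324.5864 ≈ 662.293

662.293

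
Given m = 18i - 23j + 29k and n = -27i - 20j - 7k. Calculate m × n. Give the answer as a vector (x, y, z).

i: (-23)·(-7) - 29·(-20) = 161 - (-580) = 741
j: 29·(-27) - 18·(-7) = -783 - (-126) = -657
k: 18·(-20) - (-23)·(-27) = -360 - 621 = -981
m × n = (741, -657, -981)

(741, -657, -981)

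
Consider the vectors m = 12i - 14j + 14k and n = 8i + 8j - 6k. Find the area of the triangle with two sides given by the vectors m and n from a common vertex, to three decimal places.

139.556

i: (-14)·(-6) - 14·8 = 84 - 112 = -28
j: 14·8 - 12·(-6) = 112 - (-72) = 184
k: 12·8 - (-14)·8 = 96 - (-112) = 208
m × n = (-28, 184, 208)
|m × n| = √((-28)² + 184² + 208²) = √77904 ≈ 279.1129
area = ½ · 279.1129 ≈ 139.556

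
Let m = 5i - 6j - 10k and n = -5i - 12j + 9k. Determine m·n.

-43

m · n = 5·(-5) + (-6)·(-12) + (-10)·9 = -25 + 72 - 90 = -43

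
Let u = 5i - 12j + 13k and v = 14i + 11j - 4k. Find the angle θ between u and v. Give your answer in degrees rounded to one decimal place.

u · v = 5·14 + (-12)·11 + 13·(-4) = 70 - 132 - 52 = -114
|u|² = 25 + 144 + 169 = 338,  |u| = √338 ≈ 18.384776
|v|² = 196 + 121 + 16 = 333,  |v| = √333 ≈ 18.248288
cos θ = -114 / (18.384776 · 18.248288) ≈ -0.33980
θ = arccos(-0.33980) ≈ 109.9°

109.9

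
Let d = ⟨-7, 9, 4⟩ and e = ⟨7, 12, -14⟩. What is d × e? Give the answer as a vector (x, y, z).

i: 9·(-14) - 4·12 = -126 - 48 = -174
j: 4·7 - (-7)·(-14) = 28 - 98 = -70
k: (-7)·12 - 9·7 = -84 - 63 = -147
d × e = (-174, -70, -147)

(-174, -70, -147)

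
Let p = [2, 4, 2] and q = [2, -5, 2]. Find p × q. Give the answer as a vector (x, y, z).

i: 4·2 - 2·(-5) = 8 - (-10) = 18
j: 2·2 - 2·2 = 4 - 4 = 0
k: 2·(-5) - 4·2 = -10 - 8 = -18
p × q = (18, 0, -18)

(18, 0, -18)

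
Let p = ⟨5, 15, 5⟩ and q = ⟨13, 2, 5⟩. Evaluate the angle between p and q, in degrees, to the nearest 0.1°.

p · q = 5·13 + 15·2 + 5·5 = 65 + 30 + 25 = 120
|p|² = 25 + 225 + 25 = 275,  |p| = √275 ≈ 16.583124
|q|² = 169 + 4 + 25 = 198,  |q| = √198 ≈ 14.071247
cos θ = 120 / (16.583124 · 14.071247) ≈ 0.51426
θ = arccos(0.51426) ≈ 59.1°

59.1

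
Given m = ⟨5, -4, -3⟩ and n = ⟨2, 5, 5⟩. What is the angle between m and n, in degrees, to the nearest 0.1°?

118.8

m · n = 5·2 + (-4)·5 + (-3)·5 = 10 - 20 - 15 = -25
|m|² = 25 + 16 + 9 = 50,  |m| = √50 ≈ 7.071068
|n|² = 4 + 25 + 25 = 54,  |n| = √54 ≈ 7.348469
cos θ = -25 / (7.071068 · 7.348469) ≈ -0.48113
θ = arccos(-0.48113) ≈ 118.8°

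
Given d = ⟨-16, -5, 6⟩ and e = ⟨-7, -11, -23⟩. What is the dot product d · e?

29

d · e = (-16)·(-7) + (-5)·(-11) + 6·(-23) = 112 + 55 - 138 = 29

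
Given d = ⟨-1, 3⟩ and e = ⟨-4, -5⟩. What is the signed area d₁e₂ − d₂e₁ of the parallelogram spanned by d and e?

17

(-1)·(-5) - 3·(-4) = 5 - (-12) = 17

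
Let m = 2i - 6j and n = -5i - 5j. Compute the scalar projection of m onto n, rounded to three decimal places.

2.828

m · n = 2·(-5) + (-6)·(-5) = -10 + 30 = 20
|n| = √(25 + 25) = √50 ≈ 7.0711
comp_n m = 20 / √50 ≈ 2.828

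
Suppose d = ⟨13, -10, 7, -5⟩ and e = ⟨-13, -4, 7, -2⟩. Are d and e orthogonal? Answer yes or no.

no

d · e = 13·(-13) + (-10)·(-4) + 7·7 + (-5)·(-2) = -169 + 40 + 49 + 10 = -70
Nonzero, so the vectors are not orthogonal.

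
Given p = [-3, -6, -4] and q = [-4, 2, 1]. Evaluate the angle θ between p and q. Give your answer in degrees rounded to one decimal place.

96.4

p · q = (-3)·(-4) + (-6)·2 + (-4)·1 = 12 - 12 - 4 = -4
|p|² = 9 + 36 + 16 = 61,  |p| = √61 ≈ 7.810250
|q|² = 16 + 4 + 1 = 21,  |q| = √21 ≈ 4.582576
cos θ = -4 / (7.810250 · 4.582576) ≈ -0.11176
θ = arccos(-0.11176) ≈ 96.4°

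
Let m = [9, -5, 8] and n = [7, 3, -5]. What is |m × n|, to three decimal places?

118.516

i: (-5)·(-5) - 8·3 = 25 - 24 = 1
j: 8·7 - 9·(-5) = 56 - (-45) = 101
k: 9·3 - (-5)·7 = 27 - (-35) = 62
m × n = (1, 101, 62)
|m × n| = √(1² + 101² + 62²) = √14046 ≈ 118.5158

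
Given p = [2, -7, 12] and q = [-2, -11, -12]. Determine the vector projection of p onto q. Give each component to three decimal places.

(0.528, 2.903, 3.167)

p · q = 2·(-2) + (-7)·(-11) + 12·(-12) = -4 + 77 - 144 = -71
|q|² = 4 + 121 + 144 = 269
proj_q p = (-71/269) · (-2, -11, -12) ≈ (0.528, 2.903, 3.167)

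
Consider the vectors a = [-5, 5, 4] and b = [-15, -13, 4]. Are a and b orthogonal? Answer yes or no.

no

a · b = (-5)·(-15) + 5·(-13) + 4·4 = 75 - 65 + 16 = 26
Nonzero, so the vectors are not orthogonal.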